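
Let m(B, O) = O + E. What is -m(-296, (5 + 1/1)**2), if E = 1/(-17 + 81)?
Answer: -2305/64 ≈ -36.016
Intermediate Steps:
E = 1/64 ≈ 0.015625
m(B, O) = 1/64 + O (m(B, O) = O + 1/64 = 1/64 + O)
-m(-296, (5 + 1/1)**2) = -(1/64 + (5 + 1/1)**2) = -(1/64 + (5 + 1)**2) = -(1/64 + 6**2) = -(1/64 + 36) = -1*2305/64 = -2305/64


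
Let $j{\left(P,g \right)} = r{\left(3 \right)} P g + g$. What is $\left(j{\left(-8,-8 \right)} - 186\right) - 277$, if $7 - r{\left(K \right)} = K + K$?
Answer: $-407$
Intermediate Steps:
$r{\left(K \right)} = 7 - 2 K$ ($r{\left(K \right)} = 7 - \left(K + K\right) = 7 - 2 K$)
$j{\left(P,g \right)} = g + P g$ ($j{\left(P,g \right)} = \left(7 - 6\right) P g + g = 1 P g + g = P g + g = g + P g$)
$\left(j{\left(-8,-8 \right)} - 186\right) - 277 = \left(- 8 \left(1 - 8\right) - 186\right) - 277 = \left(\left(-8\right) \left(-7\right) - 186\right) - 277 = \left(56 - 186\right) - 277 = -130 - 277 = -407$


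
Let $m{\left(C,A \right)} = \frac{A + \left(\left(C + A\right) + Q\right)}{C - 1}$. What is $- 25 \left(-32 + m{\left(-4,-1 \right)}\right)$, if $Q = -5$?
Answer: $745$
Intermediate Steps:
$m{\left(C,A \right)} = \frac{-5 + C + 2 A}{-1 + C}$ ($m{\left(C,A \right)} = \frac{A - \left(5 - A - C\right)}{C - 1} = \frac{A - \left(5 - A - C\right)}{-1 + C} = \frac{A + \left(-5 + A + C\right)}{-1 + C} = \frac{-5 + C + 2 A}{-1 + C}$)
$- 25 \left(-32 + m{\left(-4,-1 \right)}\right) = - 25 \left(-32 + \frac{-5 - 4 + 2 \left(-1\right)}{-1 - 4}\right) = - 25 \left(-32 + \frac{-5 - 4 - 2}{-5}\right) = - 25 \left(-32 - - \frac{11}{5}\right) = - 25 \left(-32 + \frac{11}{5}\right) = \left(-25\right) \left(- \frac{149}{5}\right) = 745$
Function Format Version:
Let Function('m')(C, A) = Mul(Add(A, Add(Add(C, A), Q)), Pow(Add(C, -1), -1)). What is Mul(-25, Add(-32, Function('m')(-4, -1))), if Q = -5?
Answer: 745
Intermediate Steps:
Function('m')(C, A) = Mul(Pow(Add(-1, C), -1), Add(-5, C, Mul(2, A))) (Function('m')(C, A) = Mul(Add(A, Add(Add(C, A), -5)), Pow(Add(C, -1), -1)) = Mul(Add(A, Add(Add(A, C), -5)), Pow(Add(-1, C), -1)) = Mul(Add(A, Add(-5, A, C)), Pow(Add(-1, C), -1)) = Mul(Add(-5, C, Mul(2, A)), Pow(Add(-1, C), -1)) = Mul(Pow(Add(-1, C), -1), Add(-5, C, Mul(2, A))))
Mul(-25, Add(-32, Function('m')(-4, -1))) = Mul(-25, Add(-32, Mul(Pow(Add(-1, -4), -1), Add(-5, -4, Mul(2, -1))))) = Mul(-25, Add(-32, Mul(Pow(-5, -1), Add(-5, -4, -2)))) = Mul(-25, Add(-32, Mul(Rational(-1, 5), -11))) = Mul(-25, Add(-32, Rational(11, 5))) = Mul(-25, Rational(-149, 5)) = 745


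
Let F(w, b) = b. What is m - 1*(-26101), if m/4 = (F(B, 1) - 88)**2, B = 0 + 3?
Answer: 56377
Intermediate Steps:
B = 3
m = 30276 (m = 4*(1 - 88)**2 = 4*(-87)**2 = 4*7569 = 30276)
m - 1*(-26101) = 30276 - 1*(-26101) = 30276 + 26101 = 56377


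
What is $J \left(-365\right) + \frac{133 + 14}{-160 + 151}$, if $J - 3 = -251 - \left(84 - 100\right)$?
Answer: $\frac{253991}{3} \approx 84664.0$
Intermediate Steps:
$J = -232$ ($J = 3 - \left(335 - 100\right) = 3 - 235 = -232$)
$J \left(-365\right) + \frac{133 + 14}{-160 + 151} = \left(-232\right) \left(-365\right) + \frac{133 + 14}{-160 + 151} = 84680 + \frac{147}{-9} = 84680 + 147 \left(- \frac{1}{9}\right) = 84680 - \frac{49}{3} = \frac{253991}{3}$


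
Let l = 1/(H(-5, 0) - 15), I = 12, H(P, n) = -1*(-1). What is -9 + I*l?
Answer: -69/7 ≈ -9.8571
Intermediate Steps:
H(P, n) = 1
l = -1/14 (l = 1/(1 - 15) = 1/(-14) = -1/14 ≈ -0.071429)
-9 + I*l = -9 + 12*(-1/14) = -9 - 6/7 = -69/7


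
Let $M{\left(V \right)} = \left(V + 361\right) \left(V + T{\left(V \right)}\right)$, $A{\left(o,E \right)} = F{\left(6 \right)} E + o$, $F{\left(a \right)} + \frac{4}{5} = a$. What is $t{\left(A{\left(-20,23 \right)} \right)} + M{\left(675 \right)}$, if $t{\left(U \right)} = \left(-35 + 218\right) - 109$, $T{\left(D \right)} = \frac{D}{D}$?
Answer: $700410$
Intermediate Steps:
$T{\left(D \right)} = 1$
$F{\left(a \right)} = - \frac{4}{5} + a$
$A{\left(o,E \right)} = o + \frac{26 E}{5}$ ($A{\left(o,E \right)} = \left(- \frac{4}{5} + 6\right) E + o = \frac{26 E}{5} + o = o + \frac{26 E}{5}$)
$M{\left(V \right)} = \left(1 + V\right) \left(361 + V\right)$ ($M{\left(V \right)} = \left(V + 361\right) \left(V + 1\right) = \left(361 + V\right) \left(1 + V\right) = \left(1 + V\right) \left(361 + V\right)$)
$t{\left(U \right)} = 74$ ($t{\left(U \right)} = 183 - 109 = 74$)
$t{\left(A{\left(-20,23 \right)} \right)} + M{\left(675 \right)} = 74 + \left(361 + 675^{2} + 362 \cdot 675\right) = 74 + \left(361 + 455625 + 244350\right) = 74 + 700336 = 700410$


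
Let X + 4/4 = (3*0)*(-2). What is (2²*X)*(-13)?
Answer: 52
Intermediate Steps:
X = -1 (X = -1 + (3*0)*(-2) = -1 + 0*(-2) = -1 + 0 = -1)
(2²*X)*(-13) = (2²*(-1))*(-13) = (4*(-1))*(-13) = -4*(-13) = 52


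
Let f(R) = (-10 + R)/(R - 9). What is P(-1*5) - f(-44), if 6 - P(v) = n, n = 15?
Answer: -531/53 ≈ -10.019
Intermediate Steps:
f(R) = (-10 + R)/(-9 + R)
P(v) = -9 (P(v) = 6 - 1*15 = 6 - 15 = -9)
P(-1*5) - f(-44) = -9 - (-10 - 44)/(-9 - 44) = -9 - (-54)/(-53) = -9 - (-1)*(-54)/53 = -9 - 1*54/53 = -9 - 54/53 = -531/53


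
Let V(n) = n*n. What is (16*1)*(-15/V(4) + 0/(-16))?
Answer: -15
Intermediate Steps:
V(n) = n²
(16*1)*(-15/V(4) + 0/(-16)) = (16*1)*(-15/(4²) + 0/(-16)) = 16*(-15/16 + 0*(-1/16)) = 16*(-15*1/16 + 0) = 16*(-15/16 + 0) = 16*(-15/16) = -15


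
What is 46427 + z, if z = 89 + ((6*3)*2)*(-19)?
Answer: 45832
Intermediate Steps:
z = -595 (z = 89 + (18*2)*(-19) = 89 + 36*(-19) = 89 - 684 = -595)
46427 + z = 46427 - 595 = 45832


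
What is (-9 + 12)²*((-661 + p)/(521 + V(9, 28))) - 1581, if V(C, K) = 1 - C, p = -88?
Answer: -90866/57 ≈ -1594.1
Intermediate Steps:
(-9 + 12)²*((-661 + p)/(521 + V(9, 28))) - 1581 = (-9 + 12)²*((-661 - 88)/(521 + (1 - 1*9))) - 1581 = 3²*(-749/(521 + (1 - 9))) - 1581 = 9*(-749/(521 - 8)) - 1581 = 9*(-749/513) - 1581 = -749/57 - 1581 = -90866/57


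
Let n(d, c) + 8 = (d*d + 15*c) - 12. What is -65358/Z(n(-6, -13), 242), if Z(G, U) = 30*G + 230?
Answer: 32679/2570 ≈ 12.716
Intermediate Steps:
n(d, c) = -20 + d**2 + 15*c (n(d, c) = -8 + ((d*d + 15*c) - 12) = -8 + ((d**2 + 15*c) - 12) = -8 + (-12 + d**2 + 15*c) = -20 + d**2 + 15*c)
Z(G, U) = 230 + 30*G
-65358/Z(n(-6, -13), 242) = -65358/(230 + 30*(-20 + (-6)**2 + 15*(-13))) = -65358/(230 + 30*(-20 + 36 - 195)) = -65358/(230 + 30*(-179)) = -65358/(230 - 5370) = -65358/(-5140) = -65358*(-1/5140) = 32679/2570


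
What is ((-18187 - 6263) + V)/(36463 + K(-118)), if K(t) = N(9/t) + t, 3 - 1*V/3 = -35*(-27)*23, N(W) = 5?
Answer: -44823/18175 ≈ -2.4662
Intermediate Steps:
V = -65196 (V = 9 - 3*(-35*(-27))*23 = 9 - 2835*23 = 9 - 3*21735 = 9 - 65205 = -65196)
K(t) = 5 + t
((-18187 - 6263) + V)/(36463 + K(-118)) = ((-18187 - 6263) - 65196)/(36463 + (5 - 118)) = (-24450 - 65196)/(36463 - 113) = -89646/36350 = -89646*1/36350 = -44823/18175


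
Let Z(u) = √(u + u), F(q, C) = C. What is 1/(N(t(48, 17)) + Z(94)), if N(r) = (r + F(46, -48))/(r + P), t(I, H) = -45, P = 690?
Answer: 6665/8689339 + 92450*√47/8689339 ≈ 0.073708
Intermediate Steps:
Z(u) = √2*√u (Z(u) = √(2*u) = √2*√u)
N(r) = (-48 + r)/(690 + r) (N(r) = (r - 48)/(r + 690) = (-48 + r)/(690 + r))
1/(N(t(48, 17)) + Z(94)) = 1/((-48 - 45)/(690 - 45) + √2*√94) = 1/(-93/645 + 2*√47) = 1/((1/645)*(-93) + 2*√47) = 1/(-31/215 + 2*√47)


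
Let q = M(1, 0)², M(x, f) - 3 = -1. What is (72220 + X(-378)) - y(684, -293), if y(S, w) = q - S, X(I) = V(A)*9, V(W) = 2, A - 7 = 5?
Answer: 72918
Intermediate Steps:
A = 12 (A = 7 + 5 = 12)
M(x, f) = 2 (M(x, f) = 3 - 1 = 2)
q = 4 (q = 2² = 4)
X(I) = 18 (X(I) = 2*9 = 18)
y(S, w) = 4 - S
(72220 + X(-378)) - y(684, -293) = (72220 + 18) - (4 - 1*684) = 72238 - (4 - 684) = 72238 - 1*(-680) = 72238 + 680 = 72918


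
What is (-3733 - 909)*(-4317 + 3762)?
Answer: 2576310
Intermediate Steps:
(-3733 - 909)*(-4317 + 3762) = -4642*(-555) = 2576310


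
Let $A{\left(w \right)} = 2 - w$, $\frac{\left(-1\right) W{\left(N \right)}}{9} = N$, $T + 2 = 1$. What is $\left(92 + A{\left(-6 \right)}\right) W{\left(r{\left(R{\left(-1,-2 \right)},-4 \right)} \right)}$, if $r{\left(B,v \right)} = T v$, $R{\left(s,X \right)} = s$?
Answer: $-3600$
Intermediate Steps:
$T = -1$ ($T = -2 + 1 = -1$)
$r{\left(B,v \right)} = - v$
$W{\left(N \right)} = - 9 N$
$\left(92 + A{\left(-6 \right)}\right) W{\left(r{\left(R{\left(-1,-2 \right)},-4 \right)} \right)} = \left(92 + \left(2 - -6\right)\right) \left(- 9 \left(\left(-1\right) \left(-4\right)\right)\right) = \left(92 + \left(2 + 6\right)\right) \left(\left(-9\right) 4\right) = \left(92 + 8\right) \left(-36\right) = 100 \left(-36\right) = -3600$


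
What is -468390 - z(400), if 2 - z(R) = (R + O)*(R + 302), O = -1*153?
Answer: -294998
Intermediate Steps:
O = -153
z(R) = 2 - (-153 + R)*(302 + R) (z(R) = 2 - (R - 153)*(R + 302) = 2 - (-153 + R)*(302 + R))
-468390 - z(400) = -468390 - (46208 - 1*400² - 149*400) = -468390 - (46208 - 1*160000 - 59600) = -468390 - (46208 - 160000 - 59600) = -468390 - 1*(-173392) = -468390 + 173392 = -294998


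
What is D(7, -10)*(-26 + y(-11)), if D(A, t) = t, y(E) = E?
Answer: 370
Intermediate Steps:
D(7, -10)*(-26 + y(-11)) = -10*(-26 - 11) = -10*(-37) = 370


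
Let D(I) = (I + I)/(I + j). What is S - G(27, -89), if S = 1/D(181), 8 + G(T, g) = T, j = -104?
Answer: -6801/362 ≈ -18.787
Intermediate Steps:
G(T, g) = -8 + T
D(I) = 2*I/(-104 + I) (D(I) = (I + I)/(I - 104) = (2*I)/(-104 + I) = 2*I/(-104 + I))
S = 77/362 (S = 1/(2*181/(-104 + 181)) = 1/(2*181/77) = 1/(2*181*(1/77)) = 1/(362/77) = 77/362 ≈ 0.21271)
S - G(27, -89) = 77/362 - (-8 + 27) = 77/362 - 1*19 = 77/362 - 19 = -6801/362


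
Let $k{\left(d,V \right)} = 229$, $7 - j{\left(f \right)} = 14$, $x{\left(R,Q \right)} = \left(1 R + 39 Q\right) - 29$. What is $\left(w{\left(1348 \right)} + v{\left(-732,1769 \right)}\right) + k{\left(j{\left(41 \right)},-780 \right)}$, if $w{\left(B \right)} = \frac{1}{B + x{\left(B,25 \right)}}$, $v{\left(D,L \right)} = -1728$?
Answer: $- \frac{5459357}{3642} \approx -1499.0$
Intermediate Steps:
$x{\left(R,Q \right)} = -29 + R + 39 Q$ ($x{\left(R,Q \right)} = \left(R + 39 Q\right) - 29 = -29 + R + 39 Q$)
$j{\left(f \right)} = -7$ ($j{\left(f \right)} = 7 - 14 = -7$)
$w{\left(B \right)} = \frac{1}{946 + 2 B}$ ($w{\left(B \right)} = \frac{1}{B + \left(-29 + B + 39 \cdot 25\right)} = \frac{1}{B + \left(-29 + B + 975\right)} = \frac{1}{B + \left(946 + B\right)} = \frac{1}{946 + 2 B}$)
$\left(w{\left(1348 \right)} + v{\left(-732,1769 \right)}\right) + k{\left(j{\left(41 \right)},-780 \right)} = \left(\frac{1}{2 \left(473 + 1348\right)} - 1728\right) + 229 = \left(\frac{1}{2 \cdot 1821} - 1728\right) + 229 = \left(\frac{1}{2} \cdot \frac{1}{1821} - 1728\right) + 229 = \left(\frac{1}{3642} - 1728\right) + 229 = - \frac{6293375}{3642} + 229 = - \frac{5459357}{3642}$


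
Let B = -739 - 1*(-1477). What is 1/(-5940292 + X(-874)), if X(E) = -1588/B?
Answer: -369/2191968542 ≈ -1.6834e-7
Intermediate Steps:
B = 738 (B = -739 + 1477 = 738)
X(E) = -794/369 (X(E) = -1588/738 = -1588*1/738 = -794/369)
1/(-5940292 + X(-874)) = 1/(-5940292 - 794/369) = 1/(-2191968542/369) = -369/2191968542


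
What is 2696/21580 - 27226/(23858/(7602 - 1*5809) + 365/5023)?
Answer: -1322793628557884/650060700705 ≈ -2034.9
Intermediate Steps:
2696/21580 - 27226/(23858/(7602 - 1*5809) + 365/5023) = 2696*(1/21580) - 27226/(23858/(7602 - 5809) + 365*(1/5023)) = 674/5395 - 27226/(23858/1793 + 365/5023) = 674/5395 - 27226/120493179/9006239 = 674/5395 - 27226*9006239/120493179 = 674/5395 - 245203863014/120493179 = -1322793628557884/650060700705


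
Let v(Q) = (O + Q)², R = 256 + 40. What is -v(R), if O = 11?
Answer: -94249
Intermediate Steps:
R = 296
v(Q) = (11 + Q)²
-v(R) = -(11 + 296)² = -1*307² = -1*94249 = -94249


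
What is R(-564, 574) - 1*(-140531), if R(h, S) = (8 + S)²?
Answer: 479255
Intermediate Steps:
R(-564, 574) - 1*(-140531) = (8 + 574)² - 1*(-140531) = 582² + 140531 = 338724 + 140531 = 479255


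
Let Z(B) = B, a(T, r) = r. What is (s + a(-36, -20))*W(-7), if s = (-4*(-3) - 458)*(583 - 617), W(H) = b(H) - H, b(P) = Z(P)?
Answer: 0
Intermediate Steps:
b(P) = P
W(H) = 0 (W(H) = H - H = 0)
s = 15164 (s = (12 - 458)*(-34) = -446*(-34) = 15164)
(s + a(-36, -20))*W(-7) = (15164 - 20)*0 = 15144*0 = 0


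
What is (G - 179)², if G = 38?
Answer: 19881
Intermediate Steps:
(G - 179)² = (38 - 179)² = (-141)² = 19881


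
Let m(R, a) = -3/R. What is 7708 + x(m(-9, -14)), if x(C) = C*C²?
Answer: 208117/27 ≈ 7708.0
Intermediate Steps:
x(C) = C³
7708 + x(m(-9, -14)) = 7708 + (-3/(-9))³ = 7708 + (-3*(-⅑))³ = 7708 + (⅓)³ = 7708 + 1/27 = 208117/27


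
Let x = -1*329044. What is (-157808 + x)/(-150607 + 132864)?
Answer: 486852/17743 ≈ 27.439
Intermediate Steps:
x = -329044
(-157808 + x)/(-150607 + 132864) = (-157808 - 329044)/(-150607 + 132864) = -486852/(-17743) = -486852*(-1/17743) = 486852/17743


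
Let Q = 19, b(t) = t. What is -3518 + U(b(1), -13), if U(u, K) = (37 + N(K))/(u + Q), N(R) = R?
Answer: -17584/5 ≈ -3516.8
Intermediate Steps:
U(u, K) = (37 + K)/(19 + u) (U(u, K) = (37 + K)/(u + 19) = (37 + K)/(19 + u))
-3518 + U(b(1), -13) = -3518 + (37 - 13)/(19 + 1) = -3518 + 24/20 = -3518 + (1/20)*24 = -3518 + 6/5 = -17584/5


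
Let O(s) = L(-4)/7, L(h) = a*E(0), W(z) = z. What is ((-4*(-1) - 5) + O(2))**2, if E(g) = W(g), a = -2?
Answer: 1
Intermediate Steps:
E(g) = g
L(h) = 0 (L(h) = -2*0 = 0)
O(s) = 0 (O(s) = 0/7 = 0*(1/7) = 0)
((-4*(-1) - 5) + O(2))**2 = ((-4*(-1) - 5) + 0)**2 = ((4 - 5) + 0)**2 = (-1 + 0)**2 = (-1)**2 = 1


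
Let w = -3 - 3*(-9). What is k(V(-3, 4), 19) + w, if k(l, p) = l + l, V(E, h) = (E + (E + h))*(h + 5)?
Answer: -12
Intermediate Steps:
w = 24 (w = -3 + 27 = 24)
V(E, h) = (5 + h)*(h + 2*E) (V(E, h) = (h + 2*E)*(5 + h) = (5 + h)*(h + 2*E))
k(l, p) = 2*l
k(V(-3, 4), 19) + w = 2*(4**2 + 5*4 + 10*(-3) + 2*(-3)*4) + 24 = 2*(16 + 20 - 30 - 24) + 24 = 2*(-18) + 24 = -36 + 24 = -12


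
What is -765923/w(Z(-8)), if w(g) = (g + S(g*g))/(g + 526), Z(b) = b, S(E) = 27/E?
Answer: 25391879296/485 ≈ 5.2354e+7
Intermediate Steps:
w(g) = (g + 27/g²)/(526 + g) (w(g) = (g + 27/((g*g)))/(g + 526) = (g + 27/(g²))/(526 + g) = (g + 27/g²)/(526 + g))
-765923/w(Z(-8)) = -765923*64*(526 - 8)/(27 + (-8)³) = -765923*33152/(27 - 512) = -765923/((1/64)*(1/518)*(-485)) = -765923/(-485/33152) = -765923*(-33152/485) = 25391879296/485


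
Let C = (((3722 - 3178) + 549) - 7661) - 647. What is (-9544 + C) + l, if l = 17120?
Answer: 361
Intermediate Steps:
C = -7215 (C = ((544 + 549) - 7661) - 647 = (1093 - 7661) - 647 = -6568 - 647 = -7215)
(-9544 + C) + l = (-9544 - 7215) + 17120 = -16759 + 17120 = 361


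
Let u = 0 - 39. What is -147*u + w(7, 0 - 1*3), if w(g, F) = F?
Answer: 5730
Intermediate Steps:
u = -39
-147*u + w(7, 0 - 1*3) = -147*(-39) + (0 - 1*3) = 5733 + (0 - 3) = 5733 - 3 = 5730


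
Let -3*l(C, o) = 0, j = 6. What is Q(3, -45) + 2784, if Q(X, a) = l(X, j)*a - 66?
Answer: 2718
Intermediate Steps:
l(C, o) = 0 (l(C, o) = -1/3*0 = 0)
Q(X, a) = -66 (Q(X, a) = 0*a - 66 = 0 - 66 = -66)
Q(3, -45) + 2784 = -66 + 2784 = 2718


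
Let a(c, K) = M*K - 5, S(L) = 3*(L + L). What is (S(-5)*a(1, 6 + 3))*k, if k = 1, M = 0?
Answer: 150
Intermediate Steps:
S(L) = 6*L (S(L) = 3*(2*L) = 6*L)
a(c, K) = -5 (a(c, K) = 0*K - 5 = 0 - 5 = -5)
(S(-5)*a(1, 6 + 3))*k = ((6*(-5))*(-5))*1 = -30*(-5)*1 = 150*1 = 150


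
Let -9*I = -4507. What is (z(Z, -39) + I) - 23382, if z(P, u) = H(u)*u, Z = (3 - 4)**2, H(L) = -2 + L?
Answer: -191540/9 ≈ -21282.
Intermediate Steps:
I = 4507/9 (I = -1/9*(-4507) = 4507/9 ≈ 500.78)
Z = 1 (Z = (-1)**2 = 1)
z(P, u) = u*(-2 + u) (z(P, u) = (-2 + u)*u = u*(-2 + u))
(z(Z, -39) + I) - 23382 = (-39*(-2 - 39) + 4507/9) - 23382 = (-39*(-41) + 4507/9) - 23382 = (1599 + 4507/9) - 23382 = 18898/9 - 23382 = -191540/9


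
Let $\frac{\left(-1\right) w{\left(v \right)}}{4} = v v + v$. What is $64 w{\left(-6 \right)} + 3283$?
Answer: $-4397$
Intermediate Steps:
$w{\left(v \right)} = - 4 v - 4 v^{2}$ ($w{\left(v \right)} = - 4 \left(v v + v\right) = - 4 \left(v^{2} + v\right) = - 4 \left(v + v^{2}\right) = - 4 v - 4 v^{2}$)
$64 w{\left(-6 \right)} + 3283 = 64 \left(\left(-4\right) \left(-6\right) \left(1 - 6\right)\right) + 3283 = 64 \left(\left(-4\right) \left(-6\right) \left(-5\right)\right) + 3283 = 64 \left(-120\right) + 3283 = -7680 + 3283 = -4397$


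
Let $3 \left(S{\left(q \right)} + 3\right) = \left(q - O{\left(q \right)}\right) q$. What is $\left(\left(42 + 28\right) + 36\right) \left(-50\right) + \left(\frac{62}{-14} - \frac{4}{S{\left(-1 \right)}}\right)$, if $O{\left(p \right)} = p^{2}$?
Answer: $- \frac{37119}{7} \approx -5302.7$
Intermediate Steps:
$S{\left(q \right)} = -3 + \frac{q \left(q - q^{2}\right)}{3}$ ($S{\left(q \right)} = -3 + \frac{\left(q - q^{2}\right) q}{3} = -3 + \frac{q \left(q - q^{2}\right)}{3}$)
$\left(\left(42 + 28\right) + 36\right) \left(-50\right) + \left(\frac{62}{-14} - \frac{4}{S{\left(-1 \right)}}\right) = \left(\left(42 + 28\right) + 36\right) \left(-50\right) - \left(\frac{31}{7} + \frac{4}{-3 - \frac{\left(-1\right)^{3}}{3} + \frac{\left(-1\right)^{2}}{3}}\right) = \left(70 + 36\right) \left(-50\right) - \left(\frac{31}{7} + \frac{4}{-3 - - \frac{1}{3} + \frac{1}{3} \cdot 1}\right) = 106 \left(-50\right) - \left(\frac{31}{7} + \frac{4}{-3 + \frac{1}{3} + \frac{1}{3}}\right) = -5300 - \left(\frac{31}{7} + \frac{4}{- \frac{7}{3}}\right) = -5300 - \frac{19}{7} = - \frac{37119}{7}$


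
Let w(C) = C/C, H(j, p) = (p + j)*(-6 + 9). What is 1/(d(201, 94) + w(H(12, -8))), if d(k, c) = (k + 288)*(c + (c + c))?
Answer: 1/137899 ≈ 7.2517e-6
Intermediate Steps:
H(j, p) = 3*j + 3*p (H(j, p) = (j + p)*3 = 3*j + 3*p)
w(C) = 1
d(k, c) = 3*c*(288 + k) (d(k, c) = (288 + k)*(c + 2*c) = (288 + k)*(3*c) = 3*c*(288 + k))
1/(d(201, 94) + w(H(12, -8))) = 1/(3*94*(288 + 201) + 1) = 1/(3*94*489 + 1) = 1/(137898 + 1) = 1/137899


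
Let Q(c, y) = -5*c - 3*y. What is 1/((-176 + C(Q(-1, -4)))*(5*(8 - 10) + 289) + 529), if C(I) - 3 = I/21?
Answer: -7/332585 ≈ -2.1047e-5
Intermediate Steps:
C(I) = 3 + I/21
1/((-176 + C(Q(-1, -4)))*(5*(8 - 10) + 289) + 529) = 1/((-176 + (3 + (-5*(-1) - 3*(-4))/21))*(5*(8 - 10) + 289) + 529) = 1/((-176 + (3 + (5 + 12)/21))*(5*(-2) + 289) + 529) = 1/((-176 + (3 + (1/21)*17))*(-10 + 289) + 529) = 1/((-176 + (3 + 17/21))*279 + 529) = 1/((-176 + 80/21)*279 + 529) = 1/(-3616/21*279 + 529) = 1/(-336288/7 + 529) = 1/(-332585/7) = -7/332585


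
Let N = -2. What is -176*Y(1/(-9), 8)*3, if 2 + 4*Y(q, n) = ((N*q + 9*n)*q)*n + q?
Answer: 236324/27 ≈ 8752.7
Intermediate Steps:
Y(q, n) = -½ + q/4 + n*q*(-2*q + 9*n)/4 (Y(q, n) = -½ + (((-2*q + 9*n)*q)*n + q)/4 = -½ + ((q*(-2*q + 9*n))*n + q)/4 = -½ + (n*q*(-2*q + 9*n) + q)/4 = -½ + (q + n*q*(-2*q + 9*n))/4 = -½ + (q/4 + n*q*(-2*q + 9*n)/4) = -½ + q/4 + n*q*(-2*q + 9*n)/4)
-176*Y(1/(-9), 8)*3 = -176*(-½ + (¼)/(-9) - ½*8*(1/(-9))² + (9/4)*8²/(-9))*3 = -176*(-½ + (¼)*(-⅑) - ½*8*(-⅑)² + (9/4)*(-⅑)*64)*3 = -176*(-½ - 1/36 - ½*8*1/81 - 16)*3 = -176*(-½ - 1/36 - 4/81 - 16)*3 = -176*(-5371/324)*3 = (236324/81)*3 = 236324/27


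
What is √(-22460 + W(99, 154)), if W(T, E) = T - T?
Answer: 2*I*√5615 ≈ 149.87*I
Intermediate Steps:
W(T, E) = 0
√(-22460 + W(99, 154)) = √(-22460 + 0) = √(-22460) = 2*I*√5615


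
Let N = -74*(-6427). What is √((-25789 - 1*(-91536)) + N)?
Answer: √541345 ≈ 735.76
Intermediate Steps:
N = 475598
√((-25789 - 1*(-91536)) + N) = √((-25789 - 1*(-91536)) + 475598) = √((-25789 + 91536) + 475598) = √(65747 + 475598) = √541345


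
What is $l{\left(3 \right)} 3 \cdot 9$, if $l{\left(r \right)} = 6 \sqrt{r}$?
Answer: $162 \sqrt{3} \approx 280.59$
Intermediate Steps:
$l{\left(3 \right)} 3 \cdot 9 = 6 \sqrt{3} \cdot 3 \cdot 9 = 18 \sqrt{3} \cdot 9 = 162 \sqrt{3}$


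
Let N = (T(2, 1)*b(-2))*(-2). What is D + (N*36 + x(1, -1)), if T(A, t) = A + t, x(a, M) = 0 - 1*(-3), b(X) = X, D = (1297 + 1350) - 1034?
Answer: 2048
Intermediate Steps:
D = 1613 (D = 2647 - 1034 = 1613)
x(a, M) = 3 (x(a, M) = 0 + 3 = 3)
N = 12 (N = ((2 + 1)*(-2))*(-2) = (3*(-2))*(-2) = -6*(-2) = 12)
D + (N*36 + x(1, -1)) = 1613 + (12*36 + 3) = 1613 + (432 + 3) = 1613 + 435 = 2048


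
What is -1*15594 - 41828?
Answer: -57422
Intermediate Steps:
-1*15594 - 41828 = -15594 - 41828 = -57422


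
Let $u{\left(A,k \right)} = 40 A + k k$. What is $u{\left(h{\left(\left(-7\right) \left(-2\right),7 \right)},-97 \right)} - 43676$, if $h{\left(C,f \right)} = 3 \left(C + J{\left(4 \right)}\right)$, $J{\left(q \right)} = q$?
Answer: $-32107$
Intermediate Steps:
$h{\left(C,f \right)} = 12 + 3 C$ ($h{\left(C,f \right)} = 3 \left(C + 4\right) = 3 \left(4 + C\right) = 12 + 3 C$)
$u{\left(A,k \right)} = k^{2} + 40 A$ ($u{\left(A,k \right)} = 40 A + k^{2} = k^{2} + 40 A$)
$u{\left(h{\left(\left(-7\right) \left(-2\right),7 \right)},-97 \right)} - 43676 = \left(\left(-97\right)^{2} + 40 \left(12 + 3 \left(\left(-7\right) \left(-2\right)\right)\right)\right) - 43676 = \left(9409 + 40 \left(12 + 3 \cdot 14\right)\right) - 43676 = \left(9409 + 40 \left(12 + 42\right)\right) - 43676 = \left(9409 + 40 \cdot 54\right) - 43676 = \left(9409 + 2160\right) - 43676 = 11569 - 43676 = -32107$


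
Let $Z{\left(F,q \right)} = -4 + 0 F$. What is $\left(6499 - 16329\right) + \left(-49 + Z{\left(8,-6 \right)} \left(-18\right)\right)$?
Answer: $-9807$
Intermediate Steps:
$Z{\left(F,q \right)} = -4$ ($Z{\left(F,q \right)} = -4 + 0 = -4$)
$\left(6499 - 16329\right) + \left(-49 + Z{\left(8,-6 \right)} \left(-18\right)\right) = \left(6499 - 16329\right) - -23 = -9830 + \left(-49 + 72\right) = -9830 + 23 = -9807$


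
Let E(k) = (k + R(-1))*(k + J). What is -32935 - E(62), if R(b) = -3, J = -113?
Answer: -29926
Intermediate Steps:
E(k) = (-113 + k)*(-3 + k) (E(k) = (k - 3)*(k - 113) = (-3 + k)*(-113 + k) = (-113 + k)*(-3 + k))
-32935 - E(62) = -32935 - (339 + 62² - 116*62) = -32935 - (339 + 3844 - 7192) = -32935 - 1*(-3009) = -32935 + 3009 = -29926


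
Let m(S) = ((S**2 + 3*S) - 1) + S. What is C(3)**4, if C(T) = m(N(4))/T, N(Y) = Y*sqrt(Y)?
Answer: 81450625/81 ≈ 1.0056e+6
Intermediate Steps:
N(Y) = Y**(3/2)
m(S) = -1 + S**2 + 4*S (m(S) = (-1 + S**2 + 3*S) + S = -1 + S**2 + 4*S)
C(T) = 95/T (C(T) = (-1 + (4**(3/2))**2 + 4*4**(3/2))/T = (-1 + 8**2 + 4*8)/T = (-1 + 64 + 32)/T = 95/T)
C(3)**4 = (95/3)**4 = 81450625/81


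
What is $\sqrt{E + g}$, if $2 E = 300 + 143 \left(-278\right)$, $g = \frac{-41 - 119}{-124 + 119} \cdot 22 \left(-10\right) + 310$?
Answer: $i \sqrt{26457} \approx 162.66 i$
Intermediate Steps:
$g = -6730$ ($g = - \frac{160}{-5} \left(-220\right) + 310 = \left(-160\right) \left(- \frac{1}{5}\right) \left(-220\right) + 310 = 32 \left(-220\right) + 310 = -7040 + 310 = -6730$)
$E = -19727$ ($E = \frac{300 + 143 \left(-278\right)}{2} = \frac{300 - 39754}{2} = \frac{1}{2} \left(-39454\right) = -19727$)
$\sqrt{E + g} = \sqrt{-19727 - 6730} = \sqrt{-26457} = i \sqrt{26457}$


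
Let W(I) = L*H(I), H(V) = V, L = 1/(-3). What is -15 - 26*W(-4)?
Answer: -149/3 ≈ -49.667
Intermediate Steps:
L = -⅓ ≈ -0.33333
W(I) = -I/3
-15 - 26*W(-4) = -15 - (-26)*(-4)/3 = -15 - 26*4/3 = -15 - 104/3 = -149/3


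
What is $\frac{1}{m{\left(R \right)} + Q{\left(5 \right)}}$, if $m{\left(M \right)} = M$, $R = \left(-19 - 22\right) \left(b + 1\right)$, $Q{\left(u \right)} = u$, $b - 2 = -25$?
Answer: $\frac{1}{907} \approx 0.0011025$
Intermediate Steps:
$b = -23$ ($b = 2 - 25 = -23$)
$R = 902$ ($R = \left(-19 - 22\right) \left(-23 + 1\right) = \left(-41\right) \left(-22\right) = 902$)
$\frac{1}{m{\left(R \right)} + Q{\left(5 \right)}} = \frac{1}{902 + 5} = \frac{1}{907}$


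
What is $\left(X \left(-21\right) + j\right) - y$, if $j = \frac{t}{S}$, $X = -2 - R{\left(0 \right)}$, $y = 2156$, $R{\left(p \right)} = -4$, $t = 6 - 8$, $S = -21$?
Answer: $- \frac{46156}{21} \approx -2197.9$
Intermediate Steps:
$t = -2$ ($t = 6 - 8 = -2$)
$X = 2$ ($X = -2 - -4 = -2 + 4 = 2$)
$j = \frac{2}{21}$ ($j = - \frac{2}{-21} = \left(-2\right) \left(- \frac{1}{21}\right) = \frac{2}{21} \approx 0.095238$)
$\left(X \left(-21\right) + j\right) - y = \left(2 \left(-21\right) + \frac{2}{21}\right) - 2156 = \left(-42 + \frac{2}{21}\right) - 2156 = - \frac{880}{21} - 2156 = - \frac{46156}{21}$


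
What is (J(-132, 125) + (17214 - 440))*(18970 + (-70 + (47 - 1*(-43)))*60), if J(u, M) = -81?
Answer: 336697810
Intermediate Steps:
(J(-132, 125) + (17214 - 440))*(18970 + (-70 + (47 - 1*(-43)))*60) = (-81 + (17214 - 440))*(18970 + (-70 + (47 - 1*(-43)))*60) = (-81 + 16774)*(18970 + (-70 + (47 + 43))*60) = 16693*(18970 + (-70 + 90)*60) = 16693*(18970 + 20*60) = 16693*(18970 + 1200) = 16693*20170 = 336697810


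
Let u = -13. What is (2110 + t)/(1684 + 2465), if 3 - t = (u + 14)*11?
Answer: 2102/4149 ≈ 0.50663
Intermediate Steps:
t = -8 (t = 3 - (-13 + 14)*11 = 3 - 11 = -8)
(2110 + t)/(1684 + 2465) = (2110 - 8)/(1684 + 2465) = 2102/4149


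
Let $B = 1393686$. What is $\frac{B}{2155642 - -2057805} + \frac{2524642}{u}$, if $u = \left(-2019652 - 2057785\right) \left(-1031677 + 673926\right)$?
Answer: $\frac{290427198610340608}{878026474974603227} \approx 0.33077$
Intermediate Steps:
$u = 1458707164187$ ($u = \left(-4077437\right) \left(-357751\right) = 1458707164187$)
$\frac{B}{2155642 - -2057805} + \frac{2524642}{u} = \frac{1393686}{2155642 - -2057805} + \frac{2524642}{1458707164187} = \frac{1393686}{2155642 + 2057805} + 2524642 \cdot \frac{1}{1458707164187} = \frac{1393686}{4213447} + \frac{2524642}{1458707164187} = 1393686 \cdot \frac{1}{4213447} + \frac{2524642}{1458707164187} = \frac{199098}{601921} + \frac{2524642}{1458707164187} = \frac{290427198610340608}{878026474974603227}$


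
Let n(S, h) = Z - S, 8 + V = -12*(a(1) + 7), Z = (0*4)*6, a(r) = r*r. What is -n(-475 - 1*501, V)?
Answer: -976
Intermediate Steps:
a(r) = r²
Z = 0 (Z = 0*6 = 0)
V = -104 (V = -8 - 12*(1² + 7) = -8 - 12*(1 + 7) = -8 - 12*8 = -8 - 96 = -104)
n(S, h) = -S (n(S, h) = 0 - S = -S)
-n(-475 - 1*501, V) = -(-1)*(-475 - 1*501) = -(-1)*(-475 - 501) = -(-1)*(-976) = -1*976 = -976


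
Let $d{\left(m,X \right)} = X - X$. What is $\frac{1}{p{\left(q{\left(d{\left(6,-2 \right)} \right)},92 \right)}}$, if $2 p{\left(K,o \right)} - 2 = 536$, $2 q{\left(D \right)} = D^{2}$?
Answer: $\frac{1}{269} \approx 0.0037175$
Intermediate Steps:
$d{\left(m,X \right)} = 0$
$q{\left(D \right)} = \frac{D^{2}}{2}$
$p{\left(K,o \right)} = 269$ ($p{\left(K,o \right)} = 1 + \frac{1}{2} \cdot 536 = 1 + 268 = 269$)
$\frac{1}{p{\left(q{\left(d{\left(6,-2 \right)} \right)},92 \right)}} = \frac{1}{269}$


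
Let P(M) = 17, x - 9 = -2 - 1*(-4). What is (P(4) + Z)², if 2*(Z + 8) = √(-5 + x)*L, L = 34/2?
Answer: 1029/2 + 153*√6 ≈ 889.27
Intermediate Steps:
L = 17 (L = 34*(½) = 17)
x = 11 (x = 9 + (-2 - 1*(-4)) = 9 + (-2 + 4) = 9 + 2 = 11)
Z = -8 + 17*√6/2 (Z = -8 + (√(-5 + 11)*17)/2 = -8 + (√6*17)/2 = -8 + (17*√6)/2 = -8 + 17*√6/2 ≈ 12.821)
(P(4) + Z)² = (17 + (-8 + 17*√6/2))² = (9 + 17*√6/2)²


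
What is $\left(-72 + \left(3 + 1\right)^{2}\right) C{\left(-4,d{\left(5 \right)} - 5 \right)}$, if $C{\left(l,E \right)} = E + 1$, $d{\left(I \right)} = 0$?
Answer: $224$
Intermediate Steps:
$C{\left(l,E \right)} = 1 + E$
$\left(-72 + \left(3 + 1\right)^{2}\right) C{\left(-4,d{\left(5 \right)} - 5 \right)} = \left(-72 + \left(3 + 1\right)^{2}\right) \left(1 + \left(0 - 5\right)\right) = \left(-72 + 4^{2}\right) \left(1 - 5\right) = \left(-72 + 16\right) \left(-4\right) = \left(-56\right) \left(-4\right) = 224$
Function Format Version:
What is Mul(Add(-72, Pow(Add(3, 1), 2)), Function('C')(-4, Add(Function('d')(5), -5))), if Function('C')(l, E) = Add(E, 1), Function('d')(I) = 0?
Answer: 224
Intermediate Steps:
Function('C')(l, E) = Add(1, E)
Mul(Add(-72, Pow(Add(3, 1), 2)), Function('C')(-4, Add(Function('d')(5), -5))) = Mul(Add(-72, Pow(Add(3, 1), 2)), Add(1, Add(0, -5))) = Mul(Add(-72, Pow(4, 2)), Add(1, -5)) = Mul(Add(-72, 16), -4) = Mul(-56, -4) = 224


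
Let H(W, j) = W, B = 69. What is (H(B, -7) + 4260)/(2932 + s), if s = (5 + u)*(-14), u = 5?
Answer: 4329/2792 ≈ 1.5505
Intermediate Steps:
s = -140 (s = (5 + 5)*(-14) = 10*(-14) = -140)
(H(B, -7) + 4260)/(2932 + s) = (69 + 4260)/(2932 - 140) = 4329/2792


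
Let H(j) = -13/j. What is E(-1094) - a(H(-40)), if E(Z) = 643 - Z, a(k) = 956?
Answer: 781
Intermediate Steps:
E(-1094) - a(H(-40)) = (643 - 1*(-1094)) - 1*956 = (643 + 1094) - 956 = 1737 - 956 = 781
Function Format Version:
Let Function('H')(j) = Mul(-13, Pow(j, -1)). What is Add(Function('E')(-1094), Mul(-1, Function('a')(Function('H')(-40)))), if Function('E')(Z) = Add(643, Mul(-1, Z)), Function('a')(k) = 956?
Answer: 781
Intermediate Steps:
Add(Function('E')(-1094), Mul(-1, Function('a')(Function('H')(-40)))) = Add(Add(643, Mul(-1, -1094)), Mul(-1, 956)) = Add(Add(643, 1094), -956) = Add(1737, -956) = 781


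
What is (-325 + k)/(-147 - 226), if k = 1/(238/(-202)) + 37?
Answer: 34373/44387 ≈ 0.77439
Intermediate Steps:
k = 4302/119 (k = 1/(238*(-1/202)) + 37 = 1/(-119/101) + 37 = -101/119 + 37 = 4302/119 ≈ 36.151)
(-325 + k)/(-147 - 226) = (-325 + 4302/119)/(-147 - 226) = -34373/119/(-373) = -34373/119*(-1/373) = 34373/44387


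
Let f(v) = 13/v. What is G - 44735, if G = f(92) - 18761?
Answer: -5841619/92 ≈ -63496.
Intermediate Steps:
G = -1725999/92 (G = 13/92 - 18761 = -1725999/92 ≈ -18761.)
G - 44735 = -1725999/92 - 44735 = -5841619/92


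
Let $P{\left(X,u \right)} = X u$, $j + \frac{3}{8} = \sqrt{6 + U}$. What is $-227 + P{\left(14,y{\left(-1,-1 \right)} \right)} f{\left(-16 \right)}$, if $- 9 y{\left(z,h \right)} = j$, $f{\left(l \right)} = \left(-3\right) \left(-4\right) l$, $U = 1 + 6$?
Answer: $-339 + \frac{896 \sqrt{13}}{3} \approx 737.86$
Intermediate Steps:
$U = 7$
$f{\left(l \right)} = 12 l$
$j = - \frac{3}{8} + \sqrt{13}$ ($j = - \frac{3}{8} + \sqrt{6 + 7} = - \frac{3}{8} + \sqrt{13} \approx 3.2306$)
$y{\left(z,h \right)} = \frac{1}{24} - \frac{\sqrt{13}}{9}$ ($y{\left(z,h \right)} = - \frac{- \frac{3}{8} + \sqrt{13}}{9} = \frac{1}{24} - \frac{\sqrt{13}}{9}$)
$-227 + P{\left(14,y{\left(-1,-1 \right)} \right)} f{\left(-16 \right)} = -227 + 14 \left(\frac{1}{24} - \frac{\sqrt{13}}{9}\right) 12 \left(-16\right) = -227 + \left(\frac{7}{12} - \frac{14 \sqrt{13}}{9}\right) \left(-192\right) = -227 - \left(112 - \frac{896 \sqrt{13}}{3}\right) = -339 + \frac{896 \sqrt{13}}{3}$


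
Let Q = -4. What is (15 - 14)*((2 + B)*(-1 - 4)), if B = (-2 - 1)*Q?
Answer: -70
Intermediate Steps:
B = 12 (B = (-2 - 1)*(-4) = -3*(-4) = 12)
(15 - 14)*((2 + B)*(-1 - 4)) = (15 - 14)*((2 + 12)*(-1 - 4)) = 1*(14*(-5)) = 1*(-70) = -70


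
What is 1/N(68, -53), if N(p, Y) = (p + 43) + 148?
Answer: 1/259 ≈ 0.0038610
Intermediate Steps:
N(p, Y) = 191 + p (N(p, Y) = (43 + p) + 148 = 191 + p)
1/N(68, -53) = 1/(191 + 68) = 1/259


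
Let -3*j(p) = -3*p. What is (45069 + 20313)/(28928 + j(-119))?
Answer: 21794/9603 ≈ 2.2695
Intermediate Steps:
j(p) = p (j(p) = -(-1)*p = p)
(45069 + 20313)/(28928 + j(-119)) = (45069 + 20313)/(28928 - 119) = 65382/28809 = 65382*(1/28809) = 21794/9603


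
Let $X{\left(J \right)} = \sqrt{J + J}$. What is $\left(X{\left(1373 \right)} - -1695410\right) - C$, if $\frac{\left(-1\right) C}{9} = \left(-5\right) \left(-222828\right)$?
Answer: $11722670 + \sqrt{2746} \approx 1.1723 \cdot 10^{7}$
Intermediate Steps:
$C = -10027260$ ($C = - 9 \left(\left(-5\right) \left(-222828\right)\right) = \left(-9\right) 1114140 = -10027260$)
$X{\left(J \right)} = \sqrt{2} \sqrt{J}$ ($X{\left(J \right)} = \sqrt{2 J} = \sqrt{2} \sqrt{J}$)
$\left(X{\left(1373 \right)} - -1695410\right) - C = \left(\sqrt{2} \sqrt{1373} - -1695410\right) - -10027260 = \left(\sqrt{2746} + 1695410\right) + 10027260 = \left(1695410 + \sqrt{2746}\right) + 10027260 = 11722670 + \sqrt{2746}$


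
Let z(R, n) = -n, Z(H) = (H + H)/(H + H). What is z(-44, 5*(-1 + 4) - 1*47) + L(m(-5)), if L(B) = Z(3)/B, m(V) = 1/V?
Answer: 27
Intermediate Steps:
Z(H) = 1 (Z(H) = (2*H)/((2*H)) = (2*H)*(1/(2*H)) = 1)
L(B) = 1/B
z(-44, 5*(-1 + 4) - 1*47) + L(m(-5)) = -(5*(-1 + 4) - 1*47) + 1/(1/(-5)) = -(5*3 - 47) + 1/(-⅕) = -(15 - 47) - 5 = -1*(-32) - 5 = 32 - 5 = 27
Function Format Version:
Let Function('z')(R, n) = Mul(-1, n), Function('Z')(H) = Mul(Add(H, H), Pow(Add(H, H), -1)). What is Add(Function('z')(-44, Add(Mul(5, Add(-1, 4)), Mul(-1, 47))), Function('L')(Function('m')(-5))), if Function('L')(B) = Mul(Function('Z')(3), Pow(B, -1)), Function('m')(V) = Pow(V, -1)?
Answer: 27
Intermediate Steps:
Function('Z')(H) = 1 (Function('Z')(H) = Mul(Mul(2, H), Pow(Mul(2, H), -1)) = Mul(Mul(2, H), Mul(Rational(1, 2), Pow(H, -1))) = 1)
Function('L')(B) = Pow(B, -1) (Function('L')(B) = Mul(1, Pow(B, -1)) = Pow(B, -1))
Add(Function('z')(-44, Add(Mul(5, Add(-1, 4)), Mul(-1, 47))), Function('L')(Function('m')(-5))) = Add(Mul(-1, Add(Mul(5, Add(-1, 4)), Mul(-1, 47))), Pow(Pow(-5, -1), -1)) = Add(Mul(-1, Add(Mul(5, 3), -47)), Pow(Rational(-1, 5), -1)) = Add(Mul(-1, Add(15, -47)), -5) = Add(Mul(-1, -32), -5) = Add(32, -5) = 27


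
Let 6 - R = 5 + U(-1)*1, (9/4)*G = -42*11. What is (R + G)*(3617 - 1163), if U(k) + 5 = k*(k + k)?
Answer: -494072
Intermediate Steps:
U(k) = -5 + 2*k² (U(k) = -5 + k*(k + k) = -5 + k*(2*k) = -5 + 2*k²)
G = -616/3 (G = 4*(-42*11)/9 = (4/9)*(-462) = -616/3 ≈ -205.33)
R = 4 (R = 6 - (5 + (-5 + 2*(-1)²)*1) = 6 - (5 + (-5 + 2*1)*1) = 6 - (5 + (-5 + 2)*1) = 6 - (5 - 3*1) = 6 - (5 - 3) = 6 - 1*2 = 6 - 2 = 4)
(R + G)*(3617 - 1163) = (4 - 616/3)*(3617 - 1163) = -604/3*2454 = -494072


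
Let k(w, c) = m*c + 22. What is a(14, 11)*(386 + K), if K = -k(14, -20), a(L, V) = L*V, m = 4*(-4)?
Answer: 6776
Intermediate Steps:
m = -16
k(w, c) = 22 - 16*c (k(w, c) = -16*c + 22 = 22 - 16*c)
K = -342 (K = -(22 - 16*(-20)) = -(22 + 320) = -1*342 = -342)
a(14, 11)*(386 + K) = (14*11)*(386 - 342) = 154*44 = 6776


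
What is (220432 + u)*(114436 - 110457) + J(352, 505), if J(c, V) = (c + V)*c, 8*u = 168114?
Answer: 3844065171/4 ≈ 9.6102e+8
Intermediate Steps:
u = 84057/4 (u = (⅛)*168114 = 84057/4 ≈ 21014.)
J(c, V) = c*(V + c) (J(c, V) = (V + c)*c = c*(V + c))
(220432 + u)*(114436 - 110457) + J(352, 505) = (220432 + 84057/4)*(114436 - 110457) + 352*(505 + 352) = (965785/4)*3979 + 352*857 = 3842858515/4 + 301664 = 3844065171/4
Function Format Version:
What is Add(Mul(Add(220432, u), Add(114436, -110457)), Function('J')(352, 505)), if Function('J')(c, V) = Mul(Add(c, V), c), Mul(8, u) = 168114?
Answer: Rational(3844065171, 4) ≈ 9.6102e+8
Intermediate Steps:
u = Rational(84057, 4) (u = Mul(Rational(1, 8), 168114) = Rational(84057, 4) ≈ 21014.)
Function('J')(c, V) = Mul(c, Add(V, c)) (Function('J')(c, V) = Mul(Add(V, c), c) = Mul(c, Add(V, c)))
Add(Mul(Add(220432, u), Add(114436, -110457)), Function('J')(352, 505)) = Add(Mul(Add(220432, Rational(84057, 4)), Add(114436, -110457)), Mul(352, Add(505, 352))) = Add(Mul(Rational(965785, 4), 3979), Mul(352, 857)) = Add(Rational(3842858515, 4), 301664) = Rational(3844065171, 4)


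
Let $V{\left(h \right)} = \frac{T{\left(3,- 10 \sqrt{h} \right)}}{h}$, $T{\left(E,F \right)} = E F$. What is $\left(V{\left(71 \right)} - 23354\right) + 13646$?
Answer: $-9708 - \frac{30 \sqrt{71}}{71} \approx -9711.6$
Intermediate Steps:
$V{\left(h \right)} = - \frac{30}{\sqrt{h}}$ ($V{\left(h \right)} = \frac{3 \left(- 10 \sqrt{h}\right)}{h} = \frac{\left(-30\right) \sqrt{h}}{h} = - \frac{30}{\sqrt{h}}$)
$\left(V{\left(71 \right)} - 23354\right) + 13646 = \left(- \frac{30}{\sqrt{71}} - 23354\right) + 13646 = \left(- 30 \frac{\sqrt{71}}{71} - 23354\right) + 13646 = \left(- \frac{30 \sqrt{71}}{71} - 23354\right) + 13646 = \left(-23354 - \frac{30 \sqrt{71}}{71}\right) + 13646 = -9708 - \frac{30 \sqrt{71}}{71}$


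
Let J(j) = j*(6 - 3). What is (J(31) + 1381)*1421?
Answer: 2094554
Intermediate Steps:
J(j) = 3*j (J(j) = j*3 = 3*j)
(J(31) + 1381)*1421 = (3*31 + 1381)*1421 = (93 + 1381)*1421 = 1474*1421 = 2094554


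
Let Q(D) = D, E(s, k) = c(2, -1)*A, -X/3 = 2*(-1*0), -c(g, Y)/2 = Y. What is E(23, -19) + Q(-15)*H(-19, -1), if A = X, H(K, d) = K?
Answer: 285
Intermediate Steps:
c(g, Y) = -2*Y
X = 0 (X = -6*(-1*0) = -6*0 = -3*0 = 0)
A = 0
E(s, k) = 0 (E(s, k) = -2*(-1)*0 = 2*0 = 0)
E(23, -19) + Q(-15)*H(-19, -1) = 0 - 15*(-19) = 0 + 285 = 285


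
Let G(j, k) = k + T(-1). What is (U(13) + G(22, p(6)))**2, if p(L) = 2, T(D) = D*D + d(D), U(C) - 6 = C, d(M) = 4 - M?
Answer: 729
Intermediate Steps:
U(C) = 6 + C
T(D) = 4 + D**2 - D (T(D) = D*D + (4 - D) = D**2 + (4 - D) = 4 + D**2 - D)
G(j, k) = 6 + k (G(j, k) = k + (4 + (-1)**2 - 1*(-1)) = k + (4 + 1 + 1) = k + 6 = 6 + k)
(U(13) + G(22, p(6)))**2 = ((6 + 13) + (6 + 2))**2 = (19 + 8)**2 = 27**2 = 729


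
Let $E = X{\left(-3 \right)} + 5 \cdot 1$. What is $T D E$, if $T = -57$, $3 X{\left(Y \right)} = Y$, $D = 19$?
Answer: $-4332$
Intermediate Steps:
$X{\left(Y \right)} = \frac{Y}{3}$
$E = 4$ ($E = \frac{1}{3} \left(-3\right) + 5 \cdot 1 = -1 + 5 = 4$)
$T D E = \left(-57\right) 19 \cdot 4 = \left(-1083\right) 4 = -4332$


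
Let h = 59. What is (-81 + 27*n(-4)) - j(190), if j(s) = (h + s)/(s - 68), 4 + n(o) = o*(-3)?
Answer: 16221/122 ≈ 132.96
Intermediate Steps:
n(o) = -4 - 3*o (n(o) = -4 + o*(-3) = -4 - 3*o)
j(s) = (59 + s)/(-68 + s) (j(s) = (59 + s)/(s - 68) = (59 + s)/(-68 + s))
(-81 + 27*n(-4)) - j(190) = (-81 + 27*(-4 - 3*(-4))) - (59 + 190)/(-68 + 190) = (-81 + 27*(-4 + 12)) - 249/122 = (-81 + 27*8) - 249/122 = (-81 + 216) - 1*249/122 = 135 - 249/122 = 16221/122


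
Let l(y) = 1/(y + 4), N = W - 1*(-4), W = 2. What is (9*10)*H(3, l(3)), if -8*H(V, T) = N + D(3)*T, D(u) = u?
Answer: -2025/28 ≈ -72.321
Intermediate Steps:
N = 6 (N = 2 - 1*(-4) = 2 + 4 = 6)
l(y) = 1/(4 + y)
H(V, T) = -¾ - 3*T/8 (H(V, T) = -(6 + 3*T)/8 = -¾ - 3*T/8)
(9*10)*H(3, l(3)) = (9*10)*(-¾ - 3/(8*(4 + 3))) = 90*(-¾ - 3/8/7) = 90*(-¾ - 3/8*⅐) = 90*(-¾ - 3/56) = 90*(-45/56) = -2025/28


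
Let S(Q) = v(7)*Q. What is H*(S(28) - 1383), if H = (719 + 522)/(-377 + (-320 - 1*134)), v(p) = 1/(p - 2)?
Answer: 8546767/4155 ≈ 2057.0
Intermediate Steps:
v(p) = 1/(-2 + p)
S(Q) = Q/5 (S(Q) = Q/(-2 + 7) = Q/5)
H = -1241/831 (H = 1241/(-377 + (-320 - 134)) = 1241/(-377 - 454) = 1241/(-831) = 1241*(-1/831) = -1241/831 ≈ -1.4934)
H*(S(28) - 1383) = -1241*((⅕)*28 - 1383)/831 = -1241*(28/5 - 1383)/831 = -1241/831*(-6887/5) = 8546767/4155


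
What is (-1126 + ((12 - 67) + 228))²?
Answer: 908209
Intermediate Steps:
(-1126 + ((12 - 67) + 228))² = (-1126 + (-55 + 228))² = (-1126 + 173)² = (-953)² = 908209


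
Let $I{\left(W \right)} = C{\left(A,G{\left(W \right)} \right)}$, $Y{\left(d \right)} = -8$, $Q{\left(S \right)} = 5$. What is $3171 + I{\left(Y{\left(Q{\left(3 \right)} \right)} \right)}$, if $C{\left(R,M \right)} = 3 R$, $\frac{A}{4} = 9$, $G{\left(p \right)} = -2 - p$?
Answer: $3279$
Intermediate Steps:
$A = 36$ ($A = 4 \cdot 9 = 36$)
$I{\left(W \right)} = 108$ ($I{\left(W \right)} = 3 \cdot 36 = 108$)
$3171 + I{\left(Y{\left(Q{\left(3 \right)} \right)} \right)} = 3171 + 108 = 3279$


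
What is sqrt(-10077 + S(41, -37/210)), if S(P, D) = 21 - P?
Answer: I*sqrt(10097) ≈ 100.48*I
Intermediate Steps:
sqrt(-10077 + S(41, -37/210)) = sqrt(-10077 + (21 - 1*41)) = sqrt(-10077 + (21 - 41)) = sqrt(-10077 - 20) = sqrt(-10097) = I*sqrt(10097)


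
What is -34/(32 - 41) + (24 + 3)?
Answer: 277/9 ≈ 30.778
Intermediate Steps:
-34/(32 - 41) + (24 + 3) = -34/(-9) + 27 = -34*(-⅑) + 27 = 34/9 + 27 = 277/9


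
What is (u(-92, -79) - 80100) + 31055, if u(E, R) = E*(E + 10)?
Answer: -41501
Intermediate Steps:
u(E, R) = E*(10 + E)
(u(-92, -79) - 80100) + 31055 = (-92*(10 - 92) - 80100) + 31055 = (-92*(-82) - 80100) + 31055 = (7544 - 80100) + 31055 = -72556 + 31055 = -41501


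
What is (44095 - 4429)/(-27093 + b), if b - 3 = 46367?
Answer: 39666/19277 ≈ 2.0577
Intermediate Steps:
b = 46370 (b = 3 + 46367 = 46370)
(44095 - 4429)/(-27093 + b) = (44095 - 4429)/(-27093 + 46370) = 39666/19277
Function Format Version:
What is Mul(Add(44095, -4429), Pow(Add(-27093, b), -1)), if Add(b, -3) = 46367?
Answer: Rational(39666, 19277) ≈ 2.0577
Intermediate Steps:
b = 46370 (b = Add(3, 46367) = 46370)
Mul(Add(44095, -4429), Pow(Add(-27093, b), -1)) = Mul(Add(44095, -4429), Pow(Add(-27093, 46370), -1)) = Mul(39666, Pow(19277, -1)) = Mul(39666, Rational(1, 19277)) = Rational(39666, 19277)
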